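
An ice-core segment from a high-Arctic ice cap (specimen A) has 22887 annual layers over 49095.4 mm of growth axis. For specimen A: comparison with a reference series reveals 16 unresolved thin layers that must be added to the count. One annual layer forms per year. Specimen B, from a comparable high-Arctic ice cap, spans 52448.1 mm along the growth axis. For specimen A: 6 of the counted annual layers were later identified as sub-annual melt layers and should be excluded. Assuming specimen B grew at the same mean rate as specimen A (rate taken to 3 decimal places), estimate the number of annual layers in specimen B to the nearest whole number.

Specimen A: true annual layer count = 22887 − 6 + 16 = 22897.
A: Mean rate = 49095.4 mm / 22897 years ≈ 2.144 mm/year.
B spans 52448.1 / 2.144 = 24462.73 years ≈ 24463 annual layers.

24463 annual layers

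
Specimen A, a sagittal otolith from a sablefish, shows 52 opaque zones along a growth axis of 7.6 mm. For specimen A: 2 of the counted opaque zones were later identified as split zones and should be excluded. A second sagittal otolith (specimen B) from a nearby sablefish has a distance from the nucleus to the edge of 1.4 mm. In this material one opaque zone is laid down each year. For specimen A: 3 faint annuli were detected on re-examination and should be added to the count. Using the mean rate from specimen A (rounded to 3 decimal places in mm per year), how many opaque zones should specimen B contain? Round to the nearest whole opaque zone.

10 opaque zones

Specimen A: adjusted count: 52 − 2 + 3 = 53 opaque zones.
A: Extension rate ≈ 7.6 / 53 = 0.143 mm/year.
Specimen B: 1.4 mm / 0.143 mm per year = 9.79 years ≈ 10 opaque zones.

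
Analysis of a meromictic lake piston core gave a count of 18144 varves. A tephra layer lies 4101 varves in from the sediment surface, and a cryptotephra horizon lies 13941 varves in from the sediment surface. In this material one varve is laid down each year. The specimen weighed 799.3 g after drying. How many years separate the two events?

9840 years

13941 − 4101 = 9840 varves lie between the two events.
At one varve per year, 9840 years elapsed between them.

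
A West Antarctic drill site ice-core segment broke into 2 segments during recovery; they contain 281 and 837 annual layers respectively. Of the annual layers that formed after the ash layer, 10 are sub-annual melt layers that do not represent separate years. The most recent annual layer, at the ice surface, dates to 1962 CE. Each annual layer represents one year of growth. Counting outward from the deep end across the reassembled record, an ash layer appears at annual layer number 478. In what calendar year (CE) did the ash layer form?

1332 CE

Total annual layers = 281 + 837 = 1118.
The ash layer sits at annual layer 478 from the deep end, so 1118 − 478 = 640 annual layers formed after it.
Removing the 10 false annual layers leaves 640 − 10 = 630 true annual layers beyond the ash layer.
Counting back 630 years from 1962 CE places the ash layer in 1962 − 630 = 1332 CE.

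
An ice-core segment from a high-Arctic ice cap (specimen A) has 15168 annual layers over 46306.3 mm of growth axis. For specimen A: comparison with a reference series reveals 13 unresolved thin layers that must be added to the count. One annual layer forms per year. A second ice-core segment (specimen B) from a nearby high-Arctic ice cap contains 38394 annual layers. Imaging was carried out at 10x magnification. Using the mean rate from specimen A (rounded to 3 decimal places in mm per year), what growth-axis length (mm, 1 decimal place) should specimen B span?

117101.7 mm

Specimen A: correcting the raw count gives 15168 + 13 = 15181 true annual layers.
A: 46306.3 mm over 15181 years gives 46306.3 / 15181 ≈ 3.050 mm/yr.
B's length ≈ 3.050 × 38394 = 117101.7 mm.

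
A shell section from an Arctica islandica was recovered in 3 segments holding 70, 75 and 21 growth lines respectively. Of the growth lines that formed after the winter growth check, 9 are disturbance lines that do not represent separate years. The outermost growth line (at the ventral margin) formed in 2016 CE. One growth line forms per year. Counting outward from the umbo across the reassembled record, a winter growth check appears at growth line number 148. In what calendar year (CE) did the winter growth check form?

Total growth lines = 70 + 75 + 21 = 166.
The winter growth check sits at growth line 148 from the umbo, so 166 − 148 = 18 growth lines formed after it.
Removing the 9 false growth lines leaves 18 − 9 = 9 true growth lines beyond the winter growth check.
2016 − 9 = 2007 CE.

2007 CE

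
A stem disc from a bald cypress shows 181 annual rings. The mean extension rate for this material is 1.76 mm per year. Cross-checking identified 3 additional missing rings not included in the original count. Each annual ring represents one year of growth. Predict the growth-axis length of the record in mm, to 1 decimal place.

Adjusted count: 181 + 3 = 184 annual rings.
184 years at 1.76 mm/year gives 1.76 × 184 = 323.8 mm.

323.8 mm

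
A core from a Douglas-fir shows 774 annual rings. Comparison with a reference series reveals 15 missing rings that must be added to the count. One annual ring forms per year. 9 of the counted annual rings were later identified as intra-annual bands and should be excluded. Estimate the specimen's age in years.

780 years

True annual ring count = 774 − 9 + 15 = 780.
At one annual ring per year, that is 780 years.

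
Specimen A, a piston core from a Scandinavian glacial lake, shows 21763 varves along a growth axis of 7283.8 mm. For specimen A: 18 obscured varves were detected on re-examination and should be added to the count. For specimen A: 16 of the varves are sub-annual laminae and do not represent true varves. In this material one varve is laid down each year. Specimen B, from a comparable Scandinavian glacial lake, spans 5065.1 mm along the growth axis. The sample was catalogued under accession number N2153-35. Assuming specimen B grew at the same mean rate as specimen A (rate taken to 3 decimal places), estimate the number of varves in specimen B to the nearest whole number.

15120 varves

Specimen A: after corrections the count is 21763 − 16 + 18 = 21765 varves.
A: Mean rate = 7283.8 mm / 21765 years ≈ 0.335 mm per year.
Specimen B: 5065.1 mm / 0.335 mm per year = 15119.70 years ≈ 15120 varves.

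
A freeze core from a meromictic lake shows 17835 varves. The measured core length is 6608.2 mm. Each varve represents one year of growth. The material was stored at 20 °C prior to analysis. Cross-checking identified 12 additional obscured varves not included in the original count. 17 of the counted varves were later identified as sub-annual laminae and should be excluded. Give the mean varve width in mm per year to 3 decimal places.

Adjusted count: 17835 − 17 + 12 = 17830 varves.
Extension rate ≈ 6608.2 / 17830 = 0.371 mm per year.

0.371 mm per year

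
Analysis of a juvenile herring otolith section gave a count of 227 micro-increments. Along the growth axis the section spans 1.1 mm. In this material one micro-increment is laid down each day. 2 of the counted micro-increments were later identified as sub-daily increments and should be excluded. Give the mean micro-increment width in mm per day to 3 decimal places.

0.005 mm per day

After corrections the count is 227 − 2 = 225 micro-increments.
1.1 mm over 225 days gives 1.1 / 225 ≈ 0.005 mm per day.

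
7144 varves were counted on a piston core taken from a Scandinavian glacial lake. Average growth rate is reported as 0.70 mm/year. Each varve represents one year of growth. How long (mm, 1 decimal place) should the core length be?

The record spans 7144 years at 0.70 mm per year.
Length ≈ 0.70 × 7144 = 5000.8 mm.

5000.8 mm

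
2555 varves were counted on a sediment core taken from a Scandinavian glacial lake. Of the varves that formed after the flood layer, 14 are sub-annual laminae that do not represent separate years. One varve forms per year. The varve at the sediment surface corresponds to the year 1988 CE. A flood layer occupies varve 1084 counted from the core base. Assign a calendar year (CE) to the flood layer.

531 CE

The flood layer sits at varve 1084 from the core base, so 2555 − 1084 = 1471 varves formed after it.
1471 − 14 false = 1457 true varves after the flood layer.
1988 − 1457 = 531 CE.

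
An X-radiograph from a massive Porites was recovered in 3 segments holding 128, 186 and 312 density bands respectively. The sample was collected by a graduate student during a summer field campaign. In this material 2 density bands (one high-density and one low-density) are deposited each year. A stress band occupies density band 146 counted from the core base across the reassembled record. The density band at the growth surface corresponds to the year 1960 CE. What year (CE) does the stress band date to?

1720 CE

Total density bands = 128 + 186 + 312 = 626.
626 − 146 = 480 density bands lie beyond the stress band toward the growth surface.
480 density bands at 2 per year is 480 / 2 = 240 years.
1960 − 240 = 1720 CE.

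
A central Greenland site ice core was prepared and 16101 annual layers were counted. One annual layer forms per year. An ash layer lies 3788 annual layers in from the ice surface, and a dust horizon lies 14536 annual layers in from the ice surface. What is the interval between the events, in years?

The two markers are separated by 14536 − 3788 = 10748 annual layers.
One annual layer per year makes the interval 10748 years.

10748 years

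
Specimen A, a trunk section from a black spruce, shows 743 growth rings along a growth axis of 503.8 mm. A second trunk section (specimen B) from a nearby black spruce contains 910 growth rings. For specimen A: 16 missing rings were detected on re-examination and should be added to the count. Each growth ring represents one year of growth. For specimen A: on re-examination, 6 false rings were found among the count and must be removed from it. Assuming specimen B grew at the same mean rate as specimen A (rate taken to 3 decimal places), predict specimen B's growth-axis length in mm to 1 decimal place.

Specimen A: after corrections the count is 743 − 6 + 16 = 753 growth rings.
A: Mean rate = 503.8 mm / 753 years ≈ 0.669 mm/yr.
Length of B = 0.669 × 910 = 608.8 mm.

608.8 mm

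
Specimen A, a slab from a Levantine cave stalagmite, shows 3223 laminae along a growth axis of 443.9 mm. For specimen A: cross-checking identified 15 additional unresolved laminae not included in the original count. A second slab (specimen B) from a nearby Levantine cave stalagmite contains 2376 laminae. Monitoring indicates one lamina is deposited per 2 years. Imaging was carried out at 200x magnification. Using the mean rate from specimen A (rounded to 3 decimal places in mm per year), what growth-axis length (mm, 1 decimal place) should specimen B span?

327.9 mm

Specimen A: adjusted count: 3223 + 15 = 3238 laminae.
Specimen A: at 2 years per lamina, 3238 × 2 = 6476 years.
A: 443.9 mm over 6476 years gives 443.9 / 6476 ≈ 0.069 mm/yr.
Specimen B: 2376 laminae at 2 years each span 2376 × 2 = 4752 years. B's length ≈ 0.069 × 4752 = 327.9 mm.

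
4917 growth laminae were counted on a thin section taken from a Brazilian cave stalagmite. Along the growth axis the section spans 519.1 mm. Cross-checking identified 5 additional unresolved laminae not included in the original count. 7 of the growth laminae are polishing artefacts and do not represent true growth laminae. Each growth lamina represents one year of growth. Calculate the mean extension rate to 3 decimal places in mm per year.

0.106 mm per year

After corrections the count is 4917 − 7 + 5 = 4915 growth laminae.
Extension rate ≈ 519.1 / 4915 = 0.106 mm per year.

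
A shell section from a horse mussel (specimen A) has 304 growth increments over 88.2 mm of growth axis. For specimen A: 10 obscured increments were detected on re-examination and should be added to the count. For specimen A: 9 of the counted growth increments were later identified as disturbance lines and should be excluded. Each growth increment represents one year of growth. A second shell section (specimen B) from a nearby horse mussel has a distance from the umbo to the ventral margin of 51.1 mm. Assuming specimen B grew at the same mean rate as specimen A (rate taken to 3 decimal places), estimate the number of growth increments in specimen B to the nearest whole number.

Specimen A: correcting the raw count gives 304 − 9 + 10 = 305 true growth increments.
A: 88.2 mm over 305 years gives 88.2 / 305 ≈ 0.289 mm per year.
For B, 51.1 / 0.289 = 176.82 years ≈ 177 growth increments.

177 growth increments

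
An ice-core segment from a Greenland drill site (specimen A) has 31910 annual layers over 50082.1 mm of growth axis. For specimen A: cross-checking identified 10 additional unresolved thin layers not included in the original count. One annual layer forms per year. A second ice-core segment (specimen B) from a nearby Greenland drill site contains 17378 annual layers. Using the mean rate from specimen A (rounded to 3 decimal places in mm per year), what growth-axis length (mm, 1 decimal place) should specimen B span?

Specimen A: after corrections the count is 31910 + 10 = 31920 annual layers.
A: Extension rate ≈ 50082.1 / 31920 = 1.569 mm/yr.
For B, 1.569 mm/year × 17378 years = 27266.1 mm.

27266.1 mm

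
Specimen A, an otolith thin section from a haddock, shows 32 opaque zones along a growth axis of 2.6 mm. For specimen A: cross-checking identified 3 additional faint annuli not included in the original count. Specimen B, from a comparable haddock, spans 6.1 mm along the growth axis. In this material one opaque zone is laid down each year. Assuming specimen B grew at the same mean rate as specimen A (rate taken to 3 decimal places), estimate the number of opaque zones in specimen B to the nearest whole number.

Specimen A: after corrections the count is 32 + 3 = 35 opaque zones.
A: Extension rate ≈ 2.6 / 35 = 0.074 mm per year.
Specimen B: 6.1 mm / 0.074 mm per year = 82.43 years ≈ 82 opaque zones.

82 opaque zones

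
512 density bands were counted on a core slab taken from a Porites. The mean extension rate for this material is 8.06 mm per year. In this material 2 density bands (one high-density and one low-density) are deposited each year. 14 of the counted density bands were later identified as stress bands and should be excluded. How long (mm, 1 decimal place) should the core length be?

2006.9 mm

True density band count = 512 − 14 = 498.
Dividing by 2 density bands per year: 498 / 2 = 249 years.
249 years at 8.06 mm/year gives 8.06 × 249 = 2006.9 mm.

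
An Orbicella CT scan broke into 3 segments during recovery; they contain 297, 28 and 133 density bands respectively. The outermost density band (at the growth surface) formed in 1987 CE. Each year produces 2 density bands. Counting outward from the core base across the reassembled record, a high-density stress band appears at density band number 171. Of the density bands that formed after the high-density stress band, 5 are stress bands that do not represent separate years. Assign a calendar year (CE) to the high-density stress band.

Total density bands = 297 + 28 + 133 = 458.
458 − 171 = 287 density bands lie beyond the high-density stress band toward the growth surface.
Removing the 5 false density bands leaves 287 − 5 = 282 true density bands beyond the high-density stress band.
282 density bands at 2 per year is 282 / 2 = 141 years.
The density band at the growth surface is 1987 CE, so the high-density stress band dates to 1987 − 141 = 1846 CE.

1846 CE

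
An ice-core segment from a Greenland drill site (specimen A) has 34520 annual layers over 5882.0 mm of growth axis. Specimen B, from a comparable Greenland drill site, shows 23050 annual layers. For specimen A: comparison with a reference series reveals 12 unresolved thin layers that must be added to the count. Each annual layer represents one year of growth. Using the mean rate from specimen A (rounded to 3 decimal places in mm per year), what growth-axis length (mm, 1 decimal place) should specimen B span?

3918.5 mm

Specimen A: adjusted count: 34520 + 12 = 34532 annual layers.
A: Extension rate ≈ 5882.0 / 34532 = 0.170 mm/yr.
B's length ≈ 0.170 × 23050 = 3918.5 mm.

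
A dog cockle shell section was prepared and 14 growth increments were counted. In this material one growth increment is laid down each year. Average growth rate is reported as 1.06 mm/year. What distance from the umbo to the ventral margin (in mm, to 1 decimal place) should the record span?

14.8 mm

14 years of growth are recorded.
14 years at 1.06 mm/year gives 1.06 × 14 = 14.8 mm.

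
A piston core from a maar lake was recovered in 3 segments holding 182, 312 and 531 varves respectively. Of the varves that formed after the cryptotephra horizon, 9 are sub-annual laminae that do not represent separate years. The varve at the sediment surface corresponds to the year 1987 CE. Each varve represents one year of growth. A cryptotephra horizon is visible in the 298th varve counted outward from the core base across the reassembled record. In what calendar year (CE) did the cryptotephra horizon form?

1269 CE

Total varves = 182 + 312 + 531 = 1025.
Between varve 298 and the sediment surface there are 1025 − 298 = 727 varves.
Removing the 9 false varves leaves 727 − 9 = 718 true varves beyond the cryptotephra horizon.
1987 − 718 = 1269 CE.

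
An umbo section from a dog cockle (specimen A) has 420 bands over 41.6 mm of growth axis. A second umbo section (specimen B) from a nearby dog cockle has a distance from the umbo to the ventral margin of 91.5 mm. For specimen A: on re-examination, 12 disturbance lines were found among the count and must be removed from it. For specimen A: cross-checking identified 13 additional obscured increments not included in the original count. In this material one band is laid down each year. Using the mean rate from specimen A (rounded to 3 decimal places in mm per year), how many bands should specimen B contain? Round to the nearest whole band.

924 bands

Specimen A: adjusted count: 420 − 12 + 13 = 421 bands.
A: Extension rate ≈ 41.6 / 421 = 0.099 mm/year.
B spans 91.5 / 0.099 = 924.24 years ≈ 924 bands.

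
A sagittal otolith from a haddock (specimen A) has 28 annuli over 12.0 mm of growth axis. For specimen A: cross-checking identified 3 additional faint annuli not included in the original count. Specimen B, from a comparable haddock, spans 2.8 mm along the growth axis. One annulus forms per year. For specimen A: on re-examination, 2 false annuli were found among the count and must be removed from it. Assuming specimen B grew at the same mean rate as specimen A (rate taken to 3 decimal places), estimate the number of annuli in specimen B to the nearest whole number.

Specimen A: after corrections the count is 28 − 2 + 3 = 29 annuli.
A: Extension rate ≈ 12.0 / 29 = 0.414 mm/yr.
For B, 2.8 / 0.414 = 6.76 years ≈ 7 annuli.

7 annuli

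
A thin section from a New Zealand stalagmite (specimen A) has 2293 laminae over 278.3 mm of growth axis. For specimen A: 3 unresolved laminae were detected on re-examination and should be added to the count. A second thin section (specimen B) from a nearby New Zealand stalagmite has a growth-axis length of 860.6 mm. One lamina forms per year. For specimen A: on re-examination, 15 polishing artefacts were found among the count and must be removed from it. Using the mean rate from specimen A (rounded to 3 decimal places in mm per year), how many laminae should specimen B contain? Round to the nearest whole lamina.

Specimen A: correcting the raw count gives 2293 − 15 + 3 = 2281 true laminae.
A: Extension rate ≈ 278.3 / 2281 = 0.122 mm/yr.
For B, 860.6 / 0.122 = 7054.10 years ≈ 7054 laminae.

7054 laminae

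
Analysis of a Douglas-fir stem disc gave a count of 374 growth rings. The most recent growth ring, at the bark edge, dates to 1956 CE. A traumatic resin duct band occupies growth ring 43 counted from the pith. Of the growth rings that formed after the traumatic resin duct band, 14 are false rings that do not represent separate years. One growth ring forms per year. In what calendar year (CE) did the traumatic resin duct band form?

1639 CE

The traumatic resin duct band sits at growth ring 43 from the pith, so 374 − 43 = 331 growth rings formed after it.
Removing the 14 false growth rings leaves 331 − 14 = 317 true growth rings beyond the traumatic resin duct band.
1956 − 317 = 1639 CE.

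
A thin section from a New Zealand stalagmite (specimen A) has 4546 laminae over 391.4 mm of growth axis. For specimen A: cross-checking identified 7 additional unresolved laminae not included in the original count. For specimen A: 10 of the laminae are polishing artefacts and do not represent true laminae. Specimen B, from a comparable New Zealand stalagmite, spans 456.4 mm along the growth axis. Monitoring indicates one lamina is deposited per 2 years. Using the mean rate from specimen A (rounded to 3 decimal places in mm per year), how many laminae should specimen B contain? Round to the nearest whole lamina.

5307 laminae

Specimen A: after corrections the count is 4546 − 10 + 7 = 4543 laminae.
Specimen A: at 2 years per lamina, 4543 × 2 = 9086 years.
A: Mean rate = 391.4 mm / 9086 years ≈ 0.043 mm/year.
Specimen B: 456.4 mm / 0.043 mm per year = 10613.95 years; at 2 years per lamina that is 10613.95 / 2 ≈ 5307 laminae.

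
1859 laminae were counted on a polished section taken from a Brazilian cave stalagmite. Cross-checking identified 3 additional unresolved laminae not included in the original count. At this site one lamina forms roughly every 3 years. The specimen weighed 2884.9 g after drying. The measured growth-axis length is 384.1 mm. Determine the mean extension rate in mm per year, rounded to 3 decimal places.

True lamina count = 1859 + 3 = 1862.
At 3 years per lamina, 1862 × 3 = 5586 years.
Mean rate = 384.1 mm / 5586 years ≈ 0.069 mm per year.

0.069 mm per year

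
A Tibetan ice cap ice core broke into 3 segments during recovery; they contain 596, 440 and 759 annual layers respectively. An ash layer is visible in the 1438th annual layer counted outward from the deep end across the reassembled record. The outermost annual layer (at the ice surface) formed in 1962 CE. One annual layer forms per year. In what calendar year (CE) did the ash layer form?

1605 CE

Total annual layers = 596 + 440 + 759 = 1795.
Between annual layer 1438 and the ice surface there are 1795 − 1438 = 357 annual layers.
1962 − 357 = 1605 CE.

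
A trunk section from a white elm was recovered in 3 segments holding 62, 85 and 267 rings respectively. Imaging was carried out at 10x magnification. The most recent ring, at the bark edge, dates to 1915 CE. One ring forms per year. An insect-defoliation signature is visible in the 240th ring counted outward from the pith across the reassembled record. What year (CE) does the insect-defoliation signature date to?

Total rings = 62 + 85 + 267 = 414.
Between ring 240 and the bark edge there are 414 − 240 = 174 rings.
1915 − 174 = 1741 CE.

1741 CE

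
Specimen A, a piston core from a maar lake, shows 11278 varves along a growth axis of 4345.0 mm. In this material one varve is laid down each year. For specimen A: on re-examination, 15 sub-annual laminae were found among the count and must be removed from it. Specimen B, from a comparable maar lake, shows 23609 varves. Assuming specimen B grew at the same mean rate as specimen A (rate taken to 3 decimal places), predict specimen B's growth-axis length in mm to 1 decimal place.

Specimen A: correcting the raw count gives 11278 − 15 = 11263 true varves.
A: Mean rate = 4345.0 mm / 11263 years ≈ 0.386 mm per year.
For B, 0.386 mm/year × 23609 years = 9113.1 mm.

9113.1 mm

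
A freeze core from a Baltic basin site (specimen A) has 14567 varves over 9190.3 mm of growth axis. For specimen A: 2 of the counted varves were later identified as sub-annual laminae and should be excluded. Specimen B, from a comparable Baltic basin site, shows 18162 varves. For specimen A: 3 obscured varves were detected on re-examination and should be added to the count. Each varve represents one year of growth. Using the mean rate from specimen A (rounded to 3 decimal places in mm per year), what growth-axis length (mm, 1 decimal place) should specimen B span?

11460.2 mm

Specimen A: true varve count = 14567 − 2 + 3 = 14568.
A: Extension rate ≈ 9190.3 / 14568 = 0.631 mm/yr.
B's length ≈ 0.631 × 18162 = 11460.2 mm.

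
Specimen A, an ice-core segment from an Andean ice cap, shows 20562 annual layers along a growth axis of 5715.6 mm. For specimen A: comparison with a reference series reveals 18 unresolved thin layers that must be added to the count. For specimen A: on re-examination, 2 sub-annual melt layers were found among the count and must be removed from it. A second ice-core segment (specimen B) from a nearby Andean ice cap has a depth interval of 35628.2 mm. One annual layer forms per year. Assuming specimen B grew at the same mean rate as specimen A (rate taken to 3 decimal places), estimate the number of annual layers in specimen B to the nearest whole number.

128159 annual layers

Specimen A: adjusted count: 20562 − 2 + 18 = 20578 annual layers.
A: Extension rate ≈ 5715.6 / 20578 = 0.278 mm/year.
Specimen B: 35628.2 mm / 0.278 mm per year = 128158.99 years ≈ 128159 annual layers.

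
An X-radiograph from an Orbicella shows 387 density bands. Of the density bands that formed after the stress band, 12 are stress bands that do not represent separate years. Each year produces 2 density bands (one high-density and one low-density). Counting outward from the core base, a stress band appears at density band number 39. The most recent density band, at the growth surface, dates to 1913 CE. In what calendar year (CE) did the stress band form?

1745 CE

387 − 39 = 348 density bands lie beyond the stress band toward the growth surface.
Removing the 12 false density bands leaves 348 − 12 = 336 true density bands beyond the stress band.
With 2 density bands per year, 336 / 2 = 168 years.
1913 − 168 = 1745 CE.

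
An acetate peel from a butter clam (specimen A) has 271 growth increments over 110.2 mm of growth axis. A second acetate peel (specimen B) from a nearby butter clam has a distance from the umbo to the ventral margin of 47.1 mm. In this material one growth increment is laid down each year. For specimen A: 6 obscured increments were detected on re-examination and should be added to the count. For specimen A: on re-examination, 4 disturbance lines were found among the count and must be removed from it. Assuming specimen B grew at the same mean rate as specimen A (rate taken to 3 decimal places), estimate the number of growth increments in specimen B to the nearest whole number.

117 growth increments

Specimen A: adjusted count: 271 − 4 + 6 = 273 growth increments.
A: Extension rate ≈ 110.2 / 273 = 0.404 mm/year.
B spans 47.1 / 0.404 = 116.58 years ≈ 117 growth increments.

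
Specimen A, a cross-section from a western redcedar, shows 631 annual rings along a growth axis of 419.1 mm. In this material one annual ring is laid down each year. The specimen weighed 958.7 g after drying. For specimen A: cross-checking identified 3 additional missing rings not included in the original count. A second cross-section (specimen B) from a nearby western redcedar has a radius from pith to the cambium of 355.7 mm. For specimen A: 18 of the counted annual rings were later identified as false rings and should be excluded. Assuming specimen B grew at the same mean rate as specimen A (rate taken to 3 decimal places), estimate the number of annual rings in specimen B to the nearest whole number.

523 annual rings

Specimen A: correcting the raw count gives 631 − 18 + 3 = 616 true annual rings.
A: Mean rate = 419.1 mm / 616 years ≈ 0.680 mm/year.
B spans 355.7 / 0.680 = 523.09 years ≈ 523 annual rings.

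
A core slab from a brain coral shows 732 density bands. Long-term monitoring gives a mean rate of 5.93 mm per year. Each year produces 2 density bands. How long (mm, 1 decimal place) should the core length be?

With 2 density bands per year, 732 / 2 = 366 years.
366 years at 5.93 mm/year gives 5.93 × 366 = 2170.4 mm.

2170.4 mm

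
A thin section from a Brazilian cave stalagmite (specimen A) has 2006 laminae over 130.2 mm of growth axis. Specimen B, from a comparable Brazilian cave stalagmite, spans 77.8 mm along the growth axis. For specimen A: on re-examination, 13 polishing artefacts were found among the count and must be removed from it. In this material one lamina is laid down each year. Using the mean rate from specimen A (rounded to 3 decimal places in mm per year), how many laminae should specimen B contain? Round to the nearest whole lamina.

1197 laminae

Specimen A: correcting the raw count gives 2006 − 13 = 1993 true laminae.
A: Mean rate = 130.2 mm / 1993 years ≈ 0.065 mm per year.
Specimen B: 77.8 mm / 0.065 mm per year = 1196.92 years ≈ 1197 laminae.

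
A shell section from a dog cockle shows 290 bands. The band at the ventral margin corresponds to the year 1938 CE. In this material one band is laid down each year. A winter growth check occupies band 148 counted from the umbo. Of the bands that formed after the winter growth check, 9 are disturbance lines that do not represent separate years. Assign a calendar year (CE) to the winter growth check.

1805 CE

290 − 148 = 142 bands lie beyond the winter growth check toward the ventral margin.
142 − 9 false = 133 true bands after the winter growth check.
The band at the ventral margin is 1938 CE, so the winter growth check dates to 1938 − 133 = 1805 CE.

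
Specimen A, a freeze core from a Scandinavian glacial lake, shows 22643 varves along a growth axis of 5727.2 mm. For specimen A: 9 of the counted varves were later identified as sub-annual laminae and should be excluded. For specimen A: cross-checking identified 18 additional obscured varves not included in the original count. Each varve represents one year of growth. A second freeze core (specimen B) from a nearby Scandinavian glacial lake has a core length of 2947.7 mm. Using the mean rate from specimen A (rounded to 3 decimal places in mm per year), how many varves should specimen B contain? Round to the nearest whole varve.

11651 varves

Specimen A: true varve count = 22643 − 9 + 18 = 22652.
A: Extension rate ≈ 5727.2 / 22652 = 0.253 mm per year.
For B, 2947.7 / 0.253 = 11650.99 years ≈ 11651 varves.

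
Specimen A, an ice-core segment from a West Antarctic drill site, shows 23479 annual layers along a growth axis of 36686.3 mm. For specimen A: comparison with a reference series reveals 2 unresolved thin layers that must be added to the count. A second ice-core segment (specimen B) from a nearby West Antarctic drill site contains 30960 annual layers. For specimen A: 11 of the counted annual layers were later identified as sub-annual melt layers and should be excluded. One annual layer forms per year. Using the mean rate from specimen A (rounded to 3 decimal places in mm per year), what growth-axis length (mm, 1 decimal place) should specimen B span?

48390.5 mm

Specimen A: adjusted count: 23479 − 11 + 2 = 23470 annual layers.
A: Extension rate ≈ 36686.3 / 23470 = 1.563 mm/year.
Length of B = 1.563 × 30960 = 48390.5 mm.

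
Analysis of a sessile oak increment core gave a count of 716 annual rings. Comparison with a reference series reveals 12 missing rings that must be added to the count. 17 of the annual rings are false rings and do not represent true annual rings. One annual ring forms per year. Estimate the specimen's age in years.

711 years

After corrections the count is 716 − 17 + 12 = 711 annual rings.
One annual ring per year makes the duration 711 years.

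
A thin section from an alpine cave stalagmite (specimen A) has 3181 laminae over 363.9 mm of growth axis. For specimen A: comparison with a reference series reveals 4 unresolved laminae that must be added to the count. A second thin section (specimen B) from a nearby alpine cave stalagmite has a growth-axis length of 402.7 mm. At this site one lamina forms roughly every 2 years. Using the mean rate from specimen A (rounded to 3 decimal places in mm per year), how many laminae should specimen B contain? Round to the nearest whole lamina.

Specimen A: true lamina count = 3181 + 4 = 3185.
Specimen A: multiplying by 2 years per lamina: 3185 × 2 = 6370 years.
A: Extension rate ≈ 363.9 / 6370 = 0.057 mm/year.
For B, 402.7 / 0.057 = 7064.91 years; at 2 years per lamina that is 7064.91 / 2 ≈ 3532 laminae.

3532 laminae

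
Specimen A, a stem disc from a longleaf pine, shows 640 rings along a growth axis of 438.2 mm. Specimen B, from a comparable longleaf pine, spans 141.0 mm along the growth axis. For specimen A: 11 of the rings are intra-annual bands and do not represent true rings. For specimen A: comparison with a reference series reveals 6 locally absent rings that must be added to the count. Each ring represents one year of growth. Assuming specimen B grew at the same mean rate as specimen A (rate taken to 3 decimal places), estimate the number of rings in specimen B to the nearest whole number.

204 rings

Specimen A: adjusted count: 640 − 11 + 6 = 635 rings.
A: Mean rate = 438.2 mm / 635 years ≈ 0.690 mm/yr.
Specimen B: 141.0 mm / 0.690 mm per year = 204.35 years ≈ 204 rings.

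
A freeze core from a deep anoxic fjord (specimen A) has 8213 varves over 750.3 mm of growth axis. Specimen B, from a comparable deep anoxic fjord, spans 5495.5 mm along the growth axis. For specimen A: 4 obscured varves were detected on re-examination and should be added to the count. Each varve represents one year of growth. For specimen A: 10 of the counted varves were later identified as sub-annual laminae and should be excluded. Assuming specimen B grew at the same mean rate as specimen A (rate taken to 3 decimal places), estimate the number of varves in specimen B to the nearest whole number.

60390 varves

Specimen A: correcting the raw count gives 8213 − 10 + 4 = 8207 true varves.
A: Mean rate = 750.3 mm / 8207 years ≈ 0.091 mm per year.
For B, 5495.5 / 0.091 = 60390.11 years ≈ 60390 varves.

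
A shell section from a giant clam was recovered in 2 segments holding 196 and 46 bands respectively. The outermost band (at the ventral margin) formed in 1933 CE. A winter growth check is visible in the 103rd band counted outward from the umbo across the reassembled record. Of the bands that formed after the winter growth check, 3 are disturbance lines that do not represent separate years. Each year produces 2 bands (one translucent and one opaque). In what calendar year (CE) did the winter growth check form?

Total bands = 196 + 46 = 242.
Between band 103 and the ventral margin there are 242 − 103 = 139 bands.
139 − 3 false = 136 true bands after the winter growth check.
136 bands at 2 per year is 136 / 2 = 68 years.
1933 − 68 = 1865 CE.

1865 CE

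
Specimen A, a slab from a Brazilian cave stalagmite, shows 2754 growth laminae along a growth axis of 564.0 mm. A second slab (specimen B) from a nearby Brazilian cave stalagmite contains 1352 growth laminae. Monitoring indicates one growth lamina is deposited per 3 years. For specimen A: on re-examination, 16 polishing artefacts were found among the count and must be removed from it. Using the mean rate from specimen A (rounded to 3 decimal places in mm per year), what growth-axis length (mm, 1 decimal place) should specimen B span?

279.9 mm

Specimen A: correcting the raw count gives 2754 − 16 = 2738 true growth laminae.
Specimen A: multiplying by 3 years per growth lamina: 2738 × 3 = 8214 years.
A: 564.0 mm over 8214 years gives 564.0 / 8214 ≈ 0.069 mm/year.
Specimen B: multiplying by 3 years per growth lamina: 1352 × 3 = 4056 years. Length of B = 0.069 × 4056 = 279.9 mm.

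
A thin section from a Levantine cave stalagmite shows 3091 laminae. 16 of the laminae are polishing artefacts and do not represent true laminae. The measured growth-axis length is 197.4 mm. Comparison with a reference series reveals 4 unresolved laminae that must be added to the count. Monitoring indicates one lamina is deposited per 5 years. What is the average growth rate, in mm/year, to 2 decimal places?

Adjusted count: 3091 − 16 + 4 = 3079 laminae.
3079 laminae at 5 years each span 3079 × 5 = 15395 years.
197.4 mm over 15395 years gives 197.4 / 15395 ≈ 0.01 mm/year.

0.01 mm/year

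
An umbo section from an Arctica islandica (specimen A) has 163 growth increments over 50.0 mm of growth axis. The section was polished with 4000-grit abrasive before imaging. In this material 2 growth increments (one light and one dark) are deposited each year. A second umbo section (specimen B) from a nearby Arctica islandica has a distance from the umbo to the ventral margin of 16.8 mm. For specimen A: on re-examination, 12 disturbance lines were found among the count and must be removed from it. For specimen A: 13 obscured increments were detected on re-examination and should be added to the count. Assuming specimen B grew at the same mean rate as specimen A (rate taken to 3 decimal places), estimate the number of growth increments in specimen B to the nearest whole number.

Specimen A: after corrections the count is 163 − 12 + 13 = 164 growth increments.
Specimen A: with 2 growth increments per year, 164 / 2 = 82 years.
A: Mean rate = 50.0 mm / 82 years ≈ 0.610 mm/yr.
B spans 16.8 / 0.610 = 27.54 years; at 2 growth increments per year that is 27.54 × 2 ≈ 55 growth increments.

55 growth increments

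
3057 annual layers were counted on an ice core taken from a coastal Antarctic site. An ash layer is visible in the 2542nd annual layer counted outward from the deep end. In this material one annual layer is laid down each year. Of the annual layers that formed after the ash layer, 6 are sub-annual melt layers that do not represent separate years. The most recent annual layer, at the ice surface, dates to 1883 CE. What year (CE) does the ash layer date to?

1374 CE

Between annual layer 2542 and the ice surface there are 3057 − 2542 = 515 annual layers.
Excluding 6 false annual layers: 515 − 6 = 509.
1883 − 509 = 1374 CE.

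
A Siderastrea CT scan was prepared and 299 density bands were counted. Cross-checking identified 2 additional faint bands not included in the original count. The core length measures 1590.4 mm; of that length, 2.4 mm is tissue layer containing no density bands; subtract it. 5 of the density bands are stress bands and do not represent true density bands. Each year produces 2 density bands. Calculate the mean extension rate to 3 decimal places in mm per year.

Adjusted count: 299 − 5 + 2 = 296 density bands.
Dividing by 2 density bands per year: 296 / 2 = 148 years.
The growth record spans 1590.4 − 2.4 = 1588.0 mm.
Extension rate ≈ 1588.0 / 148 = 10.730 mm per year.

10.730 mm per year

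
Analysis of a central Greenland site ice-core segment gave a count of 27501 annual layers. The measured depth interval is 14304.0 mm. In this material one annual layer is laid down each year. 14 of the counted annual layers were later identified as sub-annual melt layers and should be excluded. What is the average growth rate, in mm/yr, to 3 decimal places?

0.520 mm/yr

After corrections the count is 27501 − 14 = 27487 annual layers.
Extension rate ≈ 14304.0 / 27487 = 0.520 mm/yr.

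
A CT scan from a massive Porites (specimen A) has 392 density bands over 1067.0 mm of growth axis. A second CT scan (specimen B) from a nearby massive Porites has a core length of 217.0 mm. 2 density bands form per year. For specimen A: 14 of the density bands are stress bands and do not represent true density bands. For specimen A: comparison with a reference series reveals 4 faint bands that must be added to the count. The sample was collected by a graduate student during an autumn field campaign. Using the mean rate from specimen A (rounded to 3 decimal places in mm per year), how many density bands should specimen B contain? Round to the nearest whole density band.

Specimen A: correcting the raw count gives 392 − 14 + 4 = 382 true density bands.
Specimen A: dividing by 2 density bands per year: 382 / 2 = 191 years.
A: Mean rate = 1067.0 mm / 191 years ≈ 5.586 mm/yr.
B spans 217.0 / 5.586 = 38.85 years; at 2 density bands per year that is 38.85 × 2 ≈ 78 density bands.

78 density bands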